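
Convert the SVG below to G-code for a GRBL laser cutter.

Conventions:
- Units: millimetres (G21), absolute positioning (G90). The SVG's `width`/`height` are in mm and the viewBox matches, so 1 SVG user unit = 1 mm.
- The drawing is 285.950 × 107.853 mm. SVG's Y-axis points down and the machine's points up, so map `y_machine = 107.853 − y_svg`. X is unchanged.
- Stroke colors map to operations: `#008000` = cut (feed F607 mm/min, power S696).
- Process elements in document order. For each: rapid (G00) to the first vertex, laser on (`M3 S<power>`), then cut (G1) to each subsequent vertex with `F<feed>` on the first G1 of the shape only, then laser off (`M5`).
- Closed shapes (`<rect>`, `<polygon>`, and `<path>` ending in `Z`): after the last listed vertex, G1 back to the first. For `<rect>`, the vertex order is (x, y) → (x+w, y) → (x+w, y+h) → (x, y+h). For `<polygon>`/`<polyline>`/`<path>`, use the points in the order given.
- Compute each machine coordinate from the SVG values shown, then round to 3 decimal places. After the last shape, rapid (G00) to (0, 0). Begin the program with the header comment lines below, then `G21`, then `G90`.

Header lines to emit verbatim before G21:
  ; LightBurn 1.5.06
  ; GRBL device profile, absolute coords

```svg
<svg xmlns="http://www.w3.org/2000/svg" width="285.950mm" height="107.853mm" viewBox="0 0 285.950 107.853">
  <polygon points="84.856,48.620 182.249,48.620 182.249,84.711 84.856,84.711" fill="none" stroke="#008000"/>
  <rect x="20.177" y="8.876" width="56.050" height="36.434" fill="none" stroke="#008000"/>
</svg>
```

; LightBurn 1.5.06
; GRBL device profile, absolute coords
G21
G90
G00 X84.856 Y59.233
M3 S696
G1 X182.249 Y59.233 F607
G1 X182.249 Y23.142
G1 X84.856 Y23.142
G1 X84.856 Y59.233
M5
G00 X20.177 Y98.977
M3 S696
G1 X76.227 Y98.977 F607
G1 X76.227 Y62.543
G1 X20.177 Y62.543
G1 X20.177 Y98.977
M5
G00 X0.000 Y0.000

Since the viewBox matches the mm dimensions, user units are millimetres directly. The only transform is the Y-flip y_m = 107.853 − y_svg.

Shape 1 is a rectangle drawn with `<polygon>`. Its stroke #008000 means cut at S696, F607. After flipping Y the toolpath is (84.856,59.233) → (182.249,59.233) → (182.249,23.142) → (84.856,23.142) → (84.856,59.233), returning to the start.

Shape 2 is a rectangle drawn with `<rect>`. Its stroke #008000 means cut at S696, F607. After flipping Y the toolpath is (20.177,98.977) → (76.227,98.977) → (76.227,62.543) → (20.177,62.543) → (20.177,98.977), returning to the start.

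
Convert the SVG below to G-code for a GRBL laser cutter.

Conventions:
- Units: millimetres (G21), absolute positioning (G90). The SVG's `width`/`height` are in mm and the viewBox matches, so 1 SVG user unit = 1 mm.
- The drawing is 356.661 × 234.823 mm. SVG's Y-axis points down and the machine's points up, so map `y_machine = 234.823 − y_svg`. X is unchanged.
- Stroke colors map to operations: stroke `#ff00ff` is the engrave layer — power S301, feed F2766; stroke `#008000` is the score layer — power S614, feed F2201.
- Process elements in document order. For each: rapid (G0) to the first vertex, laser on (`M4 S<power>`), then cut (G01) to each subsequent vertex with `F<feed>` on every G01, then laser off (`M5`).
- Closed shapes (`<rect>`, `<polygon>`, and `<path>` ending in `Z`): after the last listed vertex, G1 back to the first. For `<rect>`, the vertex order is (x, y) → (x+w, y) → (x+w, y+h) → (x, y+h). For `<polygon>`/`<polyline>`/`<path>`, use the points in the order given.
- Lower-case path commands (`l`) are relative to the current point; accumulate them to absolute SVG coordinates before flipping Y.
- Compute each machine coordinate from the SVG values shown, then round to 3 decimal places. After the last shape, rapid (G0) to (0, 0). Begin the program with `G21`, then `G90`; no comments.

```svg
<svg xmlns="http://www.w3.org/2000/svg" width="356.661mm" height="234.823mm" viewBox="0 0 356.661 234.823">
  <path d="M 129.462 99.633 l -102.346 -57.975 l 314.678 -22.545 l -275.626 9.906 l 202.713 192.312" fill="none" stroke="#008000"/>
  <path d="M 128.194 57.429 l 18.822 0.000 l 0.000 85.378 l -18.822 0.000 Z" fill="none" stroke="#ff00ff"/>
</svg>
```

G21
G90
G0 X129.462 Y135.190
M4 S614
G01 X27.116 Y193.165 F2201
G01 X341.794 Y215.710 F2201
G01 X66.168 Y205.804 F2201
G01 X268.881 Y13.492 F2201
M5
G0 X128.194 Y177.394
M4 S301
G01 X147.016 Y177.394 F2766
G01 X147.016 Y92.016 F2766
G01 X128.194 Y92.016 F2766
G01 X128.194 Y177.394 F2766
M5
G0 X0.000 Y0.000

viewBox `0 0 356.661 234.823` with mm width/height → 1 unit = 1 mm. Flip: y_m = 234.823 − y_svg.

**Shape 1** — `<path>` open polyline, stroke `#008000` → score (S614, F2201). Machine vertices: (129.462,135.190) → (27.116,193.165) → (341.794,215.710) → (66.168,205.804) → (268.881,13.492). Open path.

**Shape 2** — `<path>` rectangle, stroke `#ff00ff` → engrave (S301, F2766). Machine vertices: (128.194,177.394) → (147.016,177.394) → (147.016,92.016) → (128.194,92.016) → (128.194,177.394). Closed: final G1 returns to the first vertex.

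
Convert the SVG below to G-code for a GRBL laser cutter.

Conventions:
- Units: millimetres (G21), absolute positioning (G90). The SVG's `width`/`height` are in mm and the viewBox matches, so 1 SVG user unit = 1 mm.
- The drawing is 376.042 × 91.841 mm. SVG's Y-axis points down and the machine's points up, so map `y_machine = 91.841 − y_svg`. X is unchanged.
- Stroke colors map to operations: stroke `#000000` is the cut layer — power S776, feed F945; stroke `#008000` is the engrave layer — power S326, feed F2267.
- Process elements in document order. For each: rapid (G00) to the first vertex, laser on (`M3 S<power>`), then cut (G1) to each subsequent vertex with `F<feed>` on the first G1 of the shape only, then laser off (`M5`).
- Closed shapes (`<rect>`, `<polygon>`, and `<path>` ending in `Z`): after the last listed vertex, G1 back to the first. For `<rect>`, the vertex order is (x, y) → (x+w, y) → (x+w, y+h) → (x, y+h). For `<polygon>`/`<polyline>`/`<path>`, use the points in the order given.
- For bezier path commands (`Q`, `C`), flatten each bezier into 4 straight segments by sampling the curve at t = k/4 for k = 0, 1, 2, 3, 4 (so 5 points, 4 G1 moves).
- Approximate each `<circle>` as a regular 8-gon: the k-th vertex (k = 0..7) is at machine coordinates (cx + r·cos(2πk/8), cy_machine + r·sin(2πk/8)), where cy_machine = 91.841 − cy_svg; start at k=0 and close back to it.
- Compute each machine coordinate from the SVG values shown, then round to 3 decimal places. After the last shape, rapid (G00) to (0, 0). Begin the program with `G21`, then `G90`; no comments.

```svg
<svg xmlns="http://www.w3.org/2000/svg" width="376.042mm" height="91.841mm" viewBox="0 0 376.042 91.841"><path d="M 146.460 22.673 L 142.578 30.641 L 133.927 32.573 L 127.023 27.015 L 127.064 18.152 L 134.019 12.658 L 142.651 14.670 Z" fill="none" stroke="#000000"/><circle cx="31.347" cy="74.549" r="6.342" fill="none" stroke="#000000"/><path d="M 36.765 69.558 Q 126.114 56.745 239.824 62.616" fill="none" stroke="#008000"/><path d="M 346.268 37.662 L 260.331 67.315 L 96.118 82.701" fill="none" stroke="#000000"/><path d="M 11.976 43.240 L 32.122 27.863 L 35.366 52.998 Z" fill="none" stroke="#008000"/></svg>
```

G21
G90
G00 X146.460 Y69.168
M3 S776
G1 X142.578 Y61.200 F945
G1 X133.927 Y59.268
G1 X127.023 Y64.826
G1 X127.064 Y73.689
G1 X134.019 Y79.183
G1 X142.651 Y77.171
G1 X146.460 Y69.168
M5
G00 X37.689 Y17.292
M3 S776
G1 X35.831 Y21.776 F945
G1 X31.347 Y23.634
G1 X26.863 Y21.776
G1 X25.005 Y17.292
G1 X26.863 Y12.808
G1 X31.347 Y10.950
G1 X35.831 Y12.808
G1 X37.689 Y17.292
M5
G00 X36.765 Y22.283
M3 S326
G1 X82.962 Y27.522 F2267
G1 X132.204 Y30.425
G1 X184.492 Y30.993
G1 X239.824 Y29.225
M5
G00 X346.268 Y54.179
M3 S776
G1 X260.331 Y24.526 F945
G1 X96.118 Y9.140
M5
G00 X11.976 Y48.601
M3 S326
G1 X32.122 Y63.978 F2267
G1 X35.366 Y38.843
G1 X11.976 Y48.601
M5
G00 X0.000 Y0.000

1 u = 1 mm; y_m = 91.841 − y.

[1] `<path>` regular polygon, #000000→cut S776 F945: (146.460,69.168) → (142.578,61.200) → (133.927,59.268) → (127.023,64.826) → (127.064,73.689) → (134.019,79.183) → (142.651,77.171) → (146.460,69.168) (closed)

[2] `<circle>` circle, #000000→cut S776 F945: (37.689,17.292) → (35.831,21.776) → (31.347,23.634) → (26.863,21.776) → (25.005,17.292) → (26.863,12.808) → (31.347,10.950) → (35.831,12.808) → (37.689,17.292) (closed)

[3] `<path>` quadratic bezier, #008000→engrave S326 F2267: (36.765,22.283) → (82.962,27.522) → (132.204,30.425) → (184.492,30.993) → (239.824,29.225)

[4] `<path>` open polyline, #000000→cut S776 F945: (346.268,54.179) → (260.331,24.526) → (96.118,9.140)

[5] `<path>` regular polygon, #008000→engrave S326 F2267: (11.976,48.601) → (32.122,63.978) → (35.366,38.843) → (11.976,48.601) (closed)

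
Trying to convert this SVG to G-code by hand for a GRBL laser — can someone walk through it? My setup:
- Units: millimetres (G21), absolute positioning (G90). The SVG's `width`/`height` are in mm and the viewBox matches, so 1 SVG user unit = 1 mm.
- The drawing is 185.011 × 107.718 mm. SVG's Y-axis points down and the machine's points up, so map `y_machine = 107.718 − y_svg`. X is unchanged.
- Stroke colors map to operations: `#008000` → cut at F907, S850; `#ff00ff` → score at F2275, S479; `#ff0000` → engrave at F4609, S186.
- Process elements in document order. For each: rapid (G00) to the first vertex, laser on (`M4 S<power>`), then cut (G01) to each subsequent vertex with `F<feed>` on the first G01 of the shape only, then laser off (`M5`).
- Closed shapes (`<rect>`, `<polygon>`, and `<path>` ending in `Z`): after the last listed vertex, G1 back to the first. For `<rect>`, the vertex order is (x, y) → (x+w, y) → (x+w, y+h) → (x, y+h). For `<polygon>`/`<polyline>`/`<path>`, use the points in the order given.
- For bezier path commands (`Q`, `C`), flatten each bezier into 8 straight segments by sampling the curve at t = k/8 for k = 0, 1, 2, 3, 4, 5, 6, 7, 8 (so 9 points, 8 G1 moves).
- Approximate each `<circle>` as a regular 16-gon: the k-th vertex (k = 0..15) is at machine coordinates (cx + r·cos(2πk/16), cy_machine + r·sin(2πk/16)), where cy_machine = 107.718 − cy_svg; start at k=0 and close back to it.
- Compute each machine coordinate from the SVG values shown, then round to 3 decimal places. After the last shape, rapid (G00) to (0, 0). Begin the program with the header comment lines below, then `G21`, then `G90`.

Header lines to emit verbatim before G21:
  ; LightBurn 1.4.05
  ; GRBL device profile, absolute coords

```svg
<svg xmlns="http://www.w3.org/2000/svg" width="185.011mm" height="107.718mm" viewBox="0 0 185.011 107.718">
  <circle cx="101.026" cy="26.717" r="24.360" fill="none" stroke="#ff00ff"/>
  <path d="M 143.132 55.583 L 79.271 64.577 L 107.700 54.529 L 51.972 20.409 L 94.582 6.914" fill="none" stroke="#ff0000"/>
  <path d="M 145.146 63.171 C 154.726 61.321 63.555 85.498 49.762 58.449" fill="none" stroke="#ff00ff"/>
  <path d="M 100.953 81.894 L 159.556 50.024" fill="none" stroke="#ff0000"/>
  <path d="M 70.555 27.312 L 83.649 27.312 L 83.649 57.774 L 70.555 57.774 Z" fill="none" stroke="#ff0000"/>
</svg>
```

; LightBurn 1.4.05
; GRBL device profile, absolute coords
G21
G90
G00 X125.386 Y81.001
M4 S479
G01 X123.532 Y90.323 F2275
G01 X118.251 Y98.226
G01 X110.348 Y103.507
G01 X101.026 Y105.361
G01 X91.704 Y103.507
G01 X83.801 Y98.226
G01 X78.520 Y90.323
G01 X76.666 Y81.001
G01 X78.520 Y71.679
G01 X83.801 Y63.776
G01 X91.704 Y58.495
G01 X101.026 Y56.641
G01 X110.348 Y58.495
G01 X118.251 Y63.776
G01 X123.532 Y71.679
G01 X125.386 Y81.001
M5
G00 X143.132 Y52.135
M4 S186
G01 X79.271 Y43.141 F4609
G01 X107.700 Y53.189
G01 X51.972 Y87.309
G01 X94.582 Y100.804
M5
G00 X145.146 Y44.547
M4 S479
G01 X144.364 Y44.172 F2275
G01 X136.223 Y42.262
G01 X122.813 Y39.722
G01 X106.219 Y37.458
G01 X88.529 Y36.376
G01 X71.832 Y37.380
G01 X58.214 Y41.376
G01 X49.762 Y49.269
M5
G00 X100.953 Y25.824
M4 S186
G01 X159.556 Y57.694 F4609
M5
G00 X70.555 Y80.406
M4 S186
G01 X83.649 Y80.406 F4609
G01 X83.649 Y49.944
G01 X70.555 Y49.944
G01 X70.555 Y80.406
M5
G00 X0.000 Y0.000

viewBox `0 0 185.011 107.718` with mm width/height → 1 unit = 1 mm. Flip: y_m = 107.718 − y_svg.

**Shape 1** — `<circle>` circle, stroke `#ff00ff` → score (S479, F2275). Machine vertices: (125.386,81.001) → (123.532,90.323) → (118.251,98.226) → (110.348,103.507) → (101.026,105.361) → (91.704,103.507) → (83.801,98.226) → (78.520,90.323) → (76.666,81.001) → (78.520,71.679) → (83.801,63.776) → (91.704,58.495) → (101.026,56.641) → (110.348,58.495) → (118.251,63.776) → (123.532,71.679) → (125.386,81.001). Closed: final G1 returns to the first vertex.

**Shape 2** — `<path>` open polyline, stroke `#ff0000` → engrave (S186, F4609). Machine vertices: (143.132,52.135) → (79.271,43.141) → (107.700,53.189) → (51.972,87.309) → (94.582,100.804). Open path.

**Shape 3** — `<path>` cubic bezier, stroke `#ff00ff` → score (S479, F2275). Control points (SVG): P0=(145.146,63.171), P1=(154.726,61.321), P2=(63.555,85.498), P3=(49.762,58.449); sampled at t=k/8. Machine vertices: (145.146,44.547) → (144.364,44.172) → (136.223,42.262) → (122.813,39.722) → (106.219,37.458) → (88.529,36.376) → (71.832,37.380) → (58.214,41.376) → (49.762,49.269). Open path.

**Shape 4** — `<path>` line segment, stroke `#ff0000` → engrave (S186, F4609). Machine vertices: (100.953,25.824) → (159.556,57.694). Open path.

**Shape 5** — `<path>` rectangle, stroke `#ff0000` → engrave (S186, F4609). Machine vertices: (70.555,80.406) → (83.649,80.406) → (83.649,49.944) → (70.555,49.944) → (70.555,80.406). Closed: final G1 returns to the first vertex.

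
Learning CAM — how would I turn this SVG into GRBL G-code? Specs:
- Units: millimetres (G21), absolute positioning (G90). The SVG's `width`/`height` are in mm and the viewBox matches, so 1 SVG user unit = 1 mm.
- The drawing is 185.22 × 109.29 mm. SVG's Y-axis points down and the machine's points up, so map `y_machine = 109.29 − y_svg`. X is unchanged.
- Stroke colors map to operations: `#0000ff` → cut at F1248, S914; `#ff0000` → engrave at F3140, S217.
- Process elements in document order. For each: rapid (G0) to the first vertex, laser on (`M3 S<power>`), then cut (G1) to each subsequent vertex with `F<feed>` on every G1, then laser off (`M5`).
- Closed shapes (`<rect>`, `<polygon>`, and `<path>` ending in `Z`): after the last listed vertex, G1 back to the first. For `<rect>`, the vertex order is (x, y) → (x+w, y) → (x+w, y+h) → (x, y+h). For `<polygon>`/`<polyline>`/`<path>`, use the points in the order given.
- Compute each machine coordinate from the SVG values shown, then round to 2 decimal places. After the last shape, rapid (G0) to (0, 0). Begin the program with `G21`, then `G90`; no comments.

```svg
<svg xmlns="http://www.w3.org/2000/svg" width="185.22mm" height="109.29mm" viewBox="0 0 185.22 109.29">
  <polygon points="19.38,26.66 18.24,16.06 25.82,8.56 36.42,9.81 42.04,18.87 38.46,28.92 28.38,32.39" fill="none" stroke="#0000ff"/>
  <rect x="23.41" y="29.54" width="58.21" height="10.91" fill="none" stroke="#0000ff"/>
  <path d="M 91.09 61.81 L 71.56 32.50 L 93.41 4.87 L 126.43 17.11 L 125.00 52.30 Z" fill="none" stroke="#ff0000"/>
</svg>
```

G21
G90
G0 X19.38 Y82.63
M3 S914
G1 X18.24 Y93.23 F1248
G1 X25.82 Y100.73 F1248
G1 X36.42 Y99.48 F1248
G1 X42.04 Y90.42 F1248
G1 X38.46 Y80.37 F1248
G1 X28.38 Y76.90 F1248
G1 X19.38 Y82.63 F1248
M5
G0 X23.41 Y79.75
M3 S914
G1 X81.62 Y79.75 F1248
G1 X81.62 Y68.84 F1248
G1 X23.41 Y68.84 F1248
G1 X23.41 Y79.75 F1248
M5
G0 X91.09 Y47.48
M3 S217
G1 X71.56 Y76.79 F3140
G1 X93.41 Y104.42 F3140
G1 X126.43 Y92.18 F3140
G1 X125.00 Y56.99 F3140
G1 X91.09 Y47.48 F3140
M5
G0 X0.00 Y0.00

viewBox `0 0 185.22 109.29` with mm width/height → 1 unit = 1 mm. Flip: y_m = 109.29 − y_svg.

**Shape 1** — `<polygon>` regular polygon, stroke `#0000ff` → cut (S914, F1248). Machine vertices: (19.38,82.63) → (18.24,93.23) → (25.82,100.73) → (36.42,99.48) → (42.04,90.42) → (38.46,80.37) → (28.38,76.90) → (19.38,82.63). Closed: final G1 returns to the first vertex.

**Shape 2** — `<rect>` rectangle, stroke `#0000ff` → cut (S914, F1248). Machine vertices: (23.41,79.75) → (81.62,79.75) → (81.62,68.84) → (23.41,68.84) → (23.41,79.75). Closed: final G1 returns to the first vertex.

**Shape 3** — `<path>` regular polygon, stroke `#ff0000` → engrave (S217, F3140). Machine vertices: (91.09,47.48) → (71.56,76.79) → (93.41,104.42) → (126.43,92.18) → (125.00,56.99) → (91.09,47.48). Closed: final G1 returns to the first vertex.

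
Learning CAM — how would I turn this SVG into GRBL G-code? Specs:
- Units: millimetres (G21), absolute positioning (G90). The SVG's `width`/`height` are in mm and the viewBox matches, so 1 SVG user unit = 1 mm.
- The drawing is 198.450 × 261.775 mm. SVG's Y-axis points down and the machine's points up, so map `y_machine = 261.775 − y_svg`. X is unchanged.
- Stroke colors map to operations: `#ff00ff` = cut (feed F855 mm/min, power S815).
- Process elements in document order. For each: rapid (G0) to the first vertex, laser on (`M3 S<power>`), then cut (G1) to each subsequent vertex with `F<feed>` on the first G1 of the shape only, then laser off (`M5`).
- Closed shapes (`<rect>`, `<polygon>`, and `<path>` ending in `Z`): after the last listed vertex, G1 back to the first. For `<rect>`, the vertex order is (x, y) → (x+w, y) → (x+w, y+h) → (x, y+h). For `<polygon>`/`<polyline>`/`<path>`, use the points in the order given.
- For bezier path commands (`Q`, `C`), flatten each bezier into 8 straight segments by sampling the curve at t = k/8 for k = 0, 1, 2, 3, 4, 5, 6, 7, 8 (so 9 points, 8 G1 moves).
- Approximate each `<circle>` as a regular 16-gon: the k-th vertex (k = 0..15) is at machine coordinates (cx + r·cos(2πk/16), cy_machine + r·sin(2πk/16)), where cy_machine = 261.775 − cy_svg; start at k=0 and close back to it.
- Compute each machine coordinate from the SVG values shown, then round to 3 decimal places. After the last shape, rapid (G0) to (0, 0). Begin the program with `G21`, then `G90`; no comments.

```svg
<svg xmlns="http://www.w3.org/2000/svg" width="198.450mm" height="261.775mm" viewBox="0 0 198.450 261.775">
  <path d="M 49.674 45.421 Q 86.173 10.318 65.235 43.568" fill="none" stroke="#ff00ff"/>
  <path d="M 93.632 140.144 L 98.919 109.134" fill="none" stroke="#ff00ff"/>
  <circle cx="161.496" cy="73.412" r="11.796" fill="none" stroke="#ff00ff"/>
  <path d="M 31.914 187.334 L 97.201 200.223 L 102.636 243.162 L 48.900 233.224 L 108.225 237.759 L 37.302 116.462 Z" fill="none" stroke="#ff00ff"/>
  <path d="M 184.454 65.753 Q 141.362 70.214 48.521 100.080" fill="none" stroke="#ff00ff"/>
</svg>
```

viewBox `0 0 198.450 261.775` with mm width/height → 1 unit = 1 mm. Flip: y_m = 261.775 − y_svg.

**Shape 1** — `<path>` quadratic bezier, stroke `#ff00ff` → cut (S815, F855). Control points (SVG): P0=(49.674,45.421), P1=(86.173,10.318), P2=(65.235,43.568); sampled at t=k/8. Machine vertices: (49.674,216.354) → (57.901,224.062) → (64.334,229.633) → (68.971,233.069) → (71.814,234.369) → (72.861,233.532) → (72.114,230.560) → (69.572,225.451) → (65.235,218.207). Open path.

**Shape 2** — `<path>` line segment, stroke `#ff00ff` → cut (S815, F855). Machine vertices: (93.632,121.631) → (98.919,152.641). Open path.

**Shape 3** — `<circle>` circle, stroke `#ff00ff` → cut (S815, F855). Machine vertices: (173.292,188.363) → (172.394,192.877) → (169.837,196.704) → (166.010,199.261) → (161.496,200.159) → (156.982,199.261) → (153.155,196.704) → (150.598,192.877) → (149.700,188.363) → (150.598,183.849) → (153.155,180.022) → (156.982,177.465) → (161.496,176.567) → (166.010,177.465) → (169.837,180.022) → (172.394,183.849) → (173.292,188.363). Closed: final G1 returns to the first vertex.

**Shape 4** — `<path>` closed polygon, stroke `#ff00ff` → cut (S815, F855). Machine vertices: (31.914,74.441) → (97.201,61.552) → (102.636,18.613) → (48.900,28.551) → (108.225,24.016) → (37.302,145.313) → (31.914,74.441). Closed: final G1 returns to the first vertex.

**Shape 5** — `<path>` quadratic bezier, stroke `#ff00ff` → cut (S815, F855). Control points (SVG): P0=(184.454,65.753), P1=(141.362,70.214), P2=(48.521,100.080); sampled at t=k/8. Machine vertices: (184.454,196.022) → (172.904,194.510) → (159.799,192.204) → (145.139,189.104) → (128.925,185.210) → (111.156,180.522) → (91.832,175.040) → (70.954,168.765) → (48.521,161.695). Open path.

G21
G90
G0 X49.674 Y216.354
M3 S815
G1 X57.901 Y224.062 F855
G1 X64.334 Y229.633
G1 X68.971 Y233.069
G1 X71.814 Y234.369
G1 X72.861 Y233.532
G1 X72.114 Y230.560
G1 X69.572 Y225.451
G1 X65.235 Y218.207
M5
G0 X93.632 Y121.631
M3 S815
G1 X98.919 Y152.641 F855
M5
G0 X173.292 Y188.363
M3 S815
G1 X172.394 Y192.877 F855
G1 X169.837 Y196.704
G1 X166.010 Y199.261
G1 X161.496 Y200.159
G1 X156.982 Y199.261
G1 X153.155 Y196.704
G1 X150.598 Y192.877
G1 X149.700 Y188.363
G1 X150.598 Y183.849
G1 X153.155 Y180.022
G1 X156.982 Y177.465
G1 X161.496 Y176.567
G1 X166.010 Y177.465
G1 X169.837 Y180.022
G1 X172.394 Y183.849
G1 X173.292 Y188.363
M5
G0 X31.914 Y74.441
M3 S815
G1 X97.201 Y61.552 F855
G1 X102.636 Y18.613
G1 X48.900 Y28.551
G1 X108.225 Y24.016
G1 X37.302 Y145.313
G1 X31.914 Y74.441
M5
G0 X184.454 Y196.022
M3 S815
G1 X172.904 Y194.510 F855
G1 X159.799 Y192.204
G1 X145.139 Y189.104
G1 X128.925 Y185.210
G1 X111.156 Y180.522
G1 X91.832 Y175.040
G1 X70.954 Y168.765
G1 X48.521 Y161.695
M5
G0 X0.000 Y0.000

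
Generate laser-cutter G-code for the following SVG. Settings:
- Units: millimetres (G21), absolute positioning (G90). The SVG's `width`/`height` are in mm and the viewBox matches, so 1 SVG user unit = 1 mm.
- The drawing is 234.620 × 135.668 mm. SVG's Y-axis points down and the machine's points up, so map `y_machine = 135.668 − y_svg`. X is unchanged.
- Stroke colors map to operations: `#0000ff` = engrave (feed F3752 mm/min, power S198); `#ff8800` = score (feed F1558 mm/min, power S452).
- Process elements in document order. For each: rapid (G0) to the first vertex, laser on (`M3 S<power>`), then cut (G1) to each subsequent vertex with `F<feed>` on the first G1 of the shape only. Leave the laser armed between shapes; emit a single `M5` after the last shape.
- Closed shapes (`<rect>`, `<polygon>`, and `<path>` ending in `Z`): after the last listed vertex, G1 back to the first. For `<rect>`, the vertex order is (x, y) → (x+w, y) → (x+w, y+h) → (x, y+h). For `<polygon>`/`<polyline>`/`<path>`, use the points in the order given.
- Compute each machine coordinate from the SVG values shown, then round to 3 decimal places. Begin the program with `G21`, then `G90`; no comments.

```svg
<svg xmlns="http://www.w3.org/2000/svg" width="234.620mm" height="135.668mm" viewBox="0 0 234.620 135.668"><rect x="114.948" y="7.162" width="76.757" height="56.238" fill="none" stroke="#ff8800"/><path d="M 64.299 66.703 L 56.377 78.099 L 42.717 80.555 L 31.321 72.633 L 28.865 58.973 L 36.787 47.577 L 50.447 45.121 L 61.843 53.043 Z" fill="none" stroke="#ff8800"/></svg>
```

G21
G90
G0 X114.948 Y128.506
M3 S452
G1 X191.705 Y128.506 F1558
G1 X191.705 Y72.268
G1 X114.948 Y72.268
G1 X114.948 Y128.506
G0 X64.299 Y68.965
M3 S452
G1 X56.377 Y57.569 F1558
G1 X42.717 Y55.113
G1 X31.321 Y63.035
G1 X28.865 Y76.695
G1 X36.787 Y88.091
G1 X50.447 Y90.547
G1 X61.843 Y82.625
G1 X64.299 Y68.965
M5

viewBox `0 0 234.620 135.668` with mm width/height → 1 unit = 1 mm. Flip: y_m = 135.668 − y_svg.

**Shape 1** — `<rect>` rectangle, stroke `#ff8800` → score (S452, F1558). Machine vertices: (114.948,128.506) → (191.705,128.506) → (191.705,72.268) → (114.948,72.268) → (114.948,128.506). Closed: final G1 returns to the first vertex.

**Shape 2** — `<path>` regular polygon, stroke `#ff8800` → score (S452, F1558). Machine vertices: (64.299,68.965) → (56.377,57.569) → (42.717,55.113) → (31.321,63.035) → (28.865,76.695) → (36.787,88.091) → (50.447,90.547) → (61.843,82.625) → (64.299,68.965). Closed: final G1 returns to the first vertex.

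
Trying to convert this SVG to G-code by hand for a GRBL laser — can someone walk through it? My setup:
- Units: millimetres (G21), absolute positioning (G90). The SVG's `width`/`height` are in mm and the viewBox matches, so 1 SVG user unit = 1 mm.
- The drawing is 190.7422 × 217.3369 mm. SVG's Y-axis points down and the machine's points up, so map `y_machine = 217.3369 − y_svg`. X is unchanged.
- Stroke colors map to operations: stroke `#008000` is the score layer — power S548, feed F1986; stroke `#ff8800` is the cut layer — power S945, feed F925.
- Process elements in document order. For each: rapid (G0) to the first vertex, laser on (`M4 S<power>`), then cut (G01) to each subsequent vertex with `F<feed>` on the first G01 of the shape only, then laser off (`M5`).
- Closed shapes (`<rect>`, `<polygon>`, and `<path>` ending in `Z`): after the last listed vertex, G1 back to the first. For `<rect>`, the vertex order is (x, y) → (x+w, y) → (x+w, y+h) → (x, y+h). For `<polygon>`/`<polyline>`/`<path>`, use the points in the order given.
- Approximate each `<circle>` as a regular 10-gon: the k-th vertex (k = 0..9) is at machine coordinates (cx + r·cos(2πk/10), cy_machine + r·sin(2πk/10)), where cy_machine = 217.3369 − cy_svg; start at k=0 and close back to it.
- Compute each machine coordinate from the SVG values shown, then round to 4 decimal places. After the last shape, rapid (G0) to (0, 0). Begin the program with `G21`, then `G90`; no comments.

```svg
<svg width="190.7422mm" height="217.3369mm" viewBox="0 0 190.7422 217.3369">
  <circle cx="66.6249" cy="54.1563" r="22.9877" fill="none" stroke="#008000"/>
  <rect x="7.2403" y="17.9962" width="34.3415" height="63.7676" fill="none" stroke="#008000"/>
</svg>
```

viewBox `0 0 190.7422 217.3369` with mm width/height → 1 unit = 1 mm. Flip: y_m = 217.3369 − y_svg.

**Shape 1** — `<circle>` circle, stroke `#008000` → score (S548, F1986). Machine vertices: (89.6126,163.1806) → (85.2223,176.6924) → (73.7285,185.0432) → (59.5213,185.0432) → (48.0275,176.6924) → (43.6372,163.1806) → (48.0275,149.6688) → (59.5213,141.3180) → (73.7285,141.3180) → (85.2223,149.6688) → (89.6126,163.1806). Closed: final G1 returns to the first vertex.

**Shape 2** — `<rect>` rectangle, stroke `#008000` → score (S548, F1986). Machine vertices: (7.2403,199.3407) → (41.5818,199.3407) → (41.5818,135.5731) → (7.2403,135.5731) → (7.2403,199.3407). Closed: final G1 returns to the first vertex.

G21
G90
G0 X89.6126 Y163.1806
M4 S548
G01 X85.2223 Y176.6924 F1986
G01 X73.7285 Y185.0432
G01 X59.5213 Y185.0432
G01 X48.0275 Y176.6924
G01 X43.6372 Y163.1806
G01 X48.0275 Y149.6688
G01 X59.5213 Y141.3180
G01 X73.7285 Y141.3180
G01 X85.2223 Y149.6688
G01 X89.6126 Y163.1806
M5
G0 X7.2403 Y199.3407
M4 S548
G01 X41.5818 Y199.3407 F1986
G01 X41.5818 Y135.5731
G01 X7.2403 Y135.5731
G01 X7.2403 Y199.3407
M5
G0 X0.0000 Y0.0000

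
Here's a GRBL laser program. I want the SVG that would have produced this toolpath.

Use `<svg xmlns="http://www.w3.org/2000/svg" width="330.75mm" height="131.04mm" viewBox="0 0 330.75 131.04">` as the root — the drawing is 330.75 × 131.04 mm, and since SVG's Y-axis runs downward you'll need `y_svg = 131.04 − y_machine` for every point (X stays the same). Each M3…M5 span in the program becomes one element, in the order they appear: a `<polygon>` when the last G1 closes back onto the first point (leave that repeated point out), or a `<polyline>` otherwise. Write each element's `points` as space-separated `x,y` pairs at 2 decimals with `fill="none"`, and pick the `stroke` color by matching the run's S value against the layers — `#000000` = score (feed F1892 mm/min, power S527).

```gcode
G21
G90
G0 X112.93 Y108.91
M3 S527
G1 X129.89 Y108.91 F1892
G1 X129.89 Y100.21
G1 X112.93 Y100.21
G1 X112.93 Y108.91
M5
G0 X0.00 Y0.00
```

<svg xmlns="http://www.w3.org/2000/svg" width="330.75mm" height="131.04mm" viewBox="0 0 330.75 131.04">
  <polygon points="112.93,22.13 129.89,22.13 129.89,30.83 112.93,30.83" fill="none" stroke="#000000"/>
</svg>

Each laser-on run becomes one SVG element. Flip Y back into SVG space with y_svg = 131.04 − y_machine. Every run uses S527, so all elements get stroke `#000000` (score).

Run 1: The run returns to its start, so emit a `<polygon>` with points (Y-flipped): 112.93,22.13 129.89,22.13 129.89,30.83 112.93,30.83.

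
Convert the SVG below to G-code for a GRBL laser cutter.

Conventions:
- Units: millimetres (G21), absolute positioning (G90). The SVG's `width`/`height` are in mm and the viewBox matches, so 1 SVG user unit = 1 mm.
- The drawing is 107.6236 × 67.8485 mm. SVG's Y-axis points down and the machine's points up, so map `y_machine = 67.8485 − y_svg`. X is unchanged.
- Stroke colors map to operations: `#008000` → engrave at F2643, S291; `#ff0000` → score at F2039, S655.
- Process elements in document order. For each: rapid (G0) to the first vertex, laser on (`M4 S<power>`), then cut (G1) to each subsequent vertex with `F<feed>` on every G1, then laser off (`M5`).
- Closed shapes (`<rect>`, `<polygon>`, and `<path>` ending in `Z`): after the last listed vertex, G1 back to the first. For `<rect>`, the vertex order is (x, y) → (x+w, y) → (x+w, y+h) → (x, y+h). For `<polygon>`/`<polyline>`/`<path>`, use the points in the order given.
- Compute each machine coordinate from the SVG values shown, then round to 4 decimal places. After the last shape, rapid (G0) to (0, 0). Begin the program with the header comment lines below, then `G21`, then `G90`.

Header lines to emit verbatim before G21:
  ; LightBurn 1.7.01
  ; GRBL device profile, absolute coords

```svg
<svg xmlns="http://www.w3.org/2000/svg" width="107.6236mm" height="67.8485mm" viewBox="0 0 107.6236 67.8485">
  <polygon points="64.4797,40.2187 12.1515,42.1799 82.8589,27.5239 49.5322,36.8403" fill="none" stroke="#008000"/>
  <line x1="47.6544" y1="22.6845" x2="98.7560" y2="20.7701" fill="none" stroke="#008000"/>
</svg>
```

Since the viewBox matches the mm dimensions, user units are millimetres directly. The only transform is the Y-flip y_m = 67.8485 − y_svg.

Shape 1 is a closed polygon drawn with `<polygon>`. Its stroke #008000 means engrave at S291, F2643. After flipping Y the toolpath is (64.4797,27.6298) → (12.1515,25.6686) → (82.8589,40.3246) → (49.5322,31.0082) → (64.4797,27.6298), returning to the start.

Shape 2 is a line segment drawn with `<line>`. Its stroke #008000 means engrave at S291, F2643. After flipping Y the toolpath is (47.6544,45.1640) → (98.7560,47.0784).

; LightBurn 1.7.01
; GRBL device profile, absolute coords
G21
G90
G0 X64.4797 Y27.6298
M4 S291
G1 X12.1515 Y25.6686 F2643
G1 X82.8589 Y40.3246 F2643
G1 X49.5322 Y31.0082 F2643
G1 X64.4797 Y27.6298 F2643
M5
G0 X47.6544 Y45.1640
M4 S291
G1 X98.7560 Y47.0784 F2643
M5
G0 X0.0000 Y0.0000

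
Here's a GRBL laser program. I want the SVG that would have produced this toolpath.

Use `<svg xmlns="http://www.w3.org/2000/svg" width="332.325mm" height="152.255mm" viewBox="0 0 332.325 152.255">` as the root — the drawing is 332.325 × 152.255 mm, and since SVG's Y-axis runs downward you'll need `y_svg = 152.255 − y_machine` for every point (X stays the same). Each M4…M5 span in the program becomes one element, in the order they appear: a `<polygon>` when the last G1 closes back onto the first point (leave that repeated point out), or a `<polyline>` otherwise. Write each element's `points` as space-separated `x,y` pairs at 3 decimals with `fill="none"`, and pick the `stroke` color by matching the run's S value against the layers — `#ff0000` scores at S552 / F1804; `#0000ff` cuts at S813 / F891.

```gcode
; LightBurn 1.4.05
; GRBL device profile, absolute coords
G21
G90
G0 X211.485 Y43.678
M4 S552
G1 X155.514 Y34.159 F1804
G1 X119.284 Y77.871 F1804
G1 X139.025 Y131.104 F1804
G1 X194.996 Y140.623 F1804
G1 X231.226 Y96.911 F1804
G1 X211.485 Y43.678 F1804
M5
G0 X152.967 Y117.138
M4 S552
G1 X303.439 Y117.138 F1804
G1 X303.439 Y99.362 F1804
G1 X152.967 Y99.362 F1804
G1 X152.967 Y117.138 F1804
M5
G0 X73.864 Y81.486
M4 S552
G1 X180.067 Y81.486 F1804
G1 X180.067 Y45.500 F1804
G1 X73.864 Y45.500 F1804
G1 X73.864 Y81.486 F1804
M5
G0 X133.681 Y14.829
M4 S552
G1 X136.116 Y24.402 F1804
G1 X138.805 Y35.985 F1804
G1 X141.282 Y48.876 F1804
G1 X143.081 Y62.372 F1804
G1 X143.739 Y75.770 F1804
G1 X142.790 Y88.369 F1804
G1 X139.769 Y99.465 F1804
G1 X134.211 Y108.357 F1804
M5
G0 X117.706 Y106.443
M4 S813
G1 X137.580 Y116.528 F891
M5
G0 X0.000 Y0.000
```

Each laser-on run becomes one SVG element. Flip Y back into SVG space with y_svg = 152.255 − y_machine.

Run 1: the run's S552 means `#ff0000` (score). The run returns to its start, so emit a `<polygon>` with points (Y-flipped): 211.485,108.577 155.514,118.096 119.284,74.384 139.025,21.151 194.996,11.632 231.226,55.344.

Run 2: power S552 maps to stroke `#ff0000` (score). The run returns to its start, so emit a `<polygon>` with points (Y-flipped): 152.967,35.117 303.439,35.117 303.439,52.893 152.967,52.893.

Run 3: S552 ⇒ score layer `#ff0000`. The run returns to its start, so emit a `<polygon>` with points (Y-flipped): 73.864,70.769 180.067,70.769 180.067,106.755 73.864,106.755.

Run 4: S552 ⇒ score layer `#ff0000`. The run is open, so emit a `<polyline>` with points (Y-flipped): 133.681,137.426 136.116,127.853 138.805,116.270 141.282,103.379 143.081,89.883 143.739,76.485 142.790,63.886 139.769,52.790 134.211,43.898.

Run 5: S813 ⇒ cut layer `#0000ff`. The run is open, so emit a `<polyline>` with points (Y-flipped): 117.706,45.812 137.580,35.727.

<svg xmlns="http://www.w3.org/2000/svg" width="332.325mm" height="152.255mm" viewBox="0 0 332.325 152.255">
  <polygon points="211.485,108.577 155.514,118.096 119.284,74.384 139.025,21.151 194.996,11.632 231.226,55.344" fill="none" stroke="#ff0000"/>
  <polygon points="152.967,35.117 303.439,35.117 303.439,52.893 152.967,52.893" fill="none" stroke="#ff0000"/>
  <polygon points="73.864,70.769 180.067,70.769 180.067,106.755 73.864,106.755" fill="none" stroke="#ff0000"/>
  <polyline points="133.681,137.426 136.116,127.853 138.805,116.270 141.282,103.379 143.081,89.883 143.739,76.485 142.790,63.886 139.769,52.790 134.211,43.898" fill="none" stroke="#ff0000"/>
  <polyline points="117.706,45.812 137.580,35.727" fill="none" stroke="#0000ff"/>
</svg>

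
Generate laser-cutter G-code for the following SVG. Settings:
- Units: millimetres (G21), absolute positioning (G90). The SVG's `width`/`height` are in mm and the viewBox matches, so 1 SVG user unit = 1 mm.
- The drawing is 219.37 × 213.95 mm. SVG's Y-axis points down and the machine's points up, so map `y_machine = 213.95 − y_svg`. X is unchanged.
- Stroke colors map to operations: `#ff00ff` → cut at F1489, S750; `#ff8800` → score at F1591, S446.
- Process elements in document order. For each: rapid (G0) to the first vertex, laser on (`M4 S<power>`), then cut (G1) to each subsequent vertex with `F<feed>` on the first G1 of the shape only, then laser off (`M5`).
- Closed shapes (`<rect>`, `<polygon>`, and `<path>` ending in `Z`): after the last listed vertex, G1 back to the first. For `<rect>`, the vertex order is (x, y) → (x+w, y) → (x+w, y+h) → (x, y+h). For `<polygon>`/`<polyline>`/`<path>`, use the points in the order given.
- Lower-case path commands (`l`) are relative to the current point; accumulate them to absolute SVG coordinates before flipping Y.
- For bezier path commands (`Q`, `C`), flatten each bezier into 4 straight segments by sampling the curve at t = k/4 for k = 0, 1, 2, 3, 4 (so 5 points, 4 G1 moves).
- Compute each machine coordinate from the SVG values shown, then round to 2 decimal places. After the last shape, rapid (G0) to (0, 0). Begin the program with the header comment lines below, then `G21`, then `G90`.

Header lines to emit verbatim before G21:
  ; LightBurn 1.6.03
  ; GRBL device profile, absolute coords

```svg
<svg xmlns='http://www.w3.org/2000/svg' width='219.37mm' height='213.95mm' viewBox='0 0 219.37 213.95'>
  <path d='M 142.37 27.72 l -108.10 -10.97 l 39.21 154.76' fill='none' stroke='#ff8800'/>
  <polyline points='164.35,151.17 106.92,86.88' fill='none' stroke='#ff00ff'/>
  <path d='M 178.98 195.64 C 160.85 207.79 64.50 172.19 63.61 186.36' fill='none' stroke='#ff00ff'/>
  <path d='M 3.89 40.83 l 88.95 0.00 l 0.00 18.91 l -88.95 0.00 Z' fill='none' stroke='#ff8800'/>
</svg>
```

; LightBurn 1.6.03
; GRBL device profile, absolute coords
G21
G90
G0 X142.37 Y186.23
M4 S446
G1 X34.27 Y197.20 F1591
G1 X73.48 Y42.44
M5
G0 X164.35 Y62.78
M4 S750
G1 X106.92 Y127.07 F1489
M5
G0 X178.98 Y18.31
M4 S750
G1 X153.43 Y16.63 F1489
G1 X114.83 Y23.71
G1 X79.46 Y30.41
G1 X63.61 Y27.59
M5
G0 X3.89 Y173.12
M4 S446
G1 X92.84 Y173.12 F1591
G1 X92.84 Y154.21
G1 X3.89 Y154.21
G1 X3.89 Y173.12
M5
G0 X0.00 Y0.00

Since the viewBox matches the mm dimensions, user units are millimetres directly. The only transform is the Y-flip y_m = 213.95 − y_svg.

Shape 1 is a open polyline drawn with `<path>`. Its stroke #ff8800 means score at S446, F1591. After flipping Y the toolpath is (142.37,186.23) → (34.27,197.20) → (73.48,42.44).

Shape 2 is a line segment drawn with `<polyline>`. Its stroke #ff00ff means cut at S750, F1489. After flipping Y the toolpath is (164.35,62.78) → (106.92,127.07).

Shape 3 is a cubic bezier drawn with `<path>`. Its stroke #ff00ff means cut at S750, F1489. After flipping Y the toolpath is (178.98,18.31) → (153.43,16.63) → (114.83,23.71) → (79.46,30.41) → (63.61,27.59).

Shape 4 is a rectangle drawn with `<path>`. Its stroke #ff8800 means score at S446, F1591. After flipping Y the toolpath is (3.89,173.12) → (92.84,173.12) → (92.84,154.21) → (3.89,154.21) → (3.89,173.12), returning to the start.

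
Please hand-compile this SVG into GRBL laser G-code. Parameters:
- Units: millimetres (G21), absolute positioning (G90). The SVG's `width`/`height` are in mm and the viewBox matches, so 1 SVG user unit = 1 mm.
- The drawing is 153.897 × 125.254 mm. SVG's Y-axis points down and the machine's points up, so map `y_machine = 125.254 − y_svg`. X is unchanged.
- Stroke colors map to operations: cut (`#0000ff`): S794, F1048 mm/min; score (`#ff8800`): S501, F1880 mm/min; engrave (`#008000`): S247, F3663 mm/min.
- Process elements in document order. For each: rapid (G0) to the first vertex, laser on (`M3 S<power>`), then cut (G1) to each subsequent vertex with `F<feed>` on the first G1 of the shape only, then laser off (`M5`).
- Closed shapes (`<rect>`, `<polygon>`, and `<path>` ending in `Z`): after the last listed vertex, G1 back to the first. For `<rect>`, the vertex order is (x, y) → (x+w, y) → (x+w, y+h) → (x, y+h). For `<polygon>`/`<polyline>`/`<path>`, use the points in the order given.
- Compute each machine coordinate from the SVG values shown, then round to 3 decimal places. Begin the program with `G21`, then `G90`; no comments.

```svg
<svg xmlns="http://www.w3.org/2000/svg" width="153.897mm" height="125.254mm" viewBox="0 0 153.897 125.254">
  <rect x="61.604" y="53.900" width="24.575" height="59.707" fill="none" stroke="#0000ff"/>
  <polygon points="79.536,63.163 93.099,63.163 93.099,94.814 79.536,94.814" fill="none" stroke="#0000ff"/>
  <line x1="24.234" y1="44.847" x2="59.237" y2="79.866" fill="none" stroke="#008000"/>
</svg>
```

Since the viewBox matches the mm dimensions, user units are millimetres directly. The only transform is the Y-flip y_m = 125.254 − y_svg.

Shape 1 is a rectangle drawn with `<rect>`. Its stroke #0000ff means cut at S794, F1048. After flipping Y the toolpath is (61.604,71.354) → (86.179,71.354) → (86.179,11.647) → (61.604,11.647) → (61.604,71.354), returning to the start.

Shape 2 is a rectangle drawn with `<polygon>`. Its stroke #0000ff means cut at S794, F1048. After flipping Y the toolpath is (79.536,62.091) → (93.099,62.091) → (93.099,30.440) → (79.536,30.440) → (79.536,62.091), returning to the start.

Shape 3 is a line segment drawn with `<line>`. Its stroke #008000 means engrave at S247, F3663. After flipping Y the toolpath is (24.234,80.407) → (59.237,45.388).

G21
G90
G0 X61.604 Y71.354
M3 S794
G1 X86.179 Y71.354 F1048
G1 X86.179 Y11.647
G1 X61.604 Y11.647
G1 X61.604 Y71.354
M5
G0 X79.536 Y62.091
M3 S794
G1 X93.099 Y62.091 F1048
G1 X93.099 Y30.440
G1 X79.536 Y30.440
G1 X79.536 Y62.091
M5
G0 X24.234 Y80.407
M3 S247
G1 X59.237 Y45.388 F3663
M5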